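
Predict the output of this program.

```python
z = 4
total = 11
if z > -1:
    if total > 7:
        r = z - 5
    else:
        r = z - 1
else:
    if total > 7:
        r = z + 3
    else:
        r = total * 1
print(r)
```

-1

z=4, total=11
z > -1 is True; total > 7 is True
→ r = z - 5 = -1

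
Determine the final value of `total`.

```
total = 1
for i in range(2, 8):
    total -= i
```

-26

i=2: total = 1-2 = -1
i=3: total = (-1)-3 = -4
i=4: total = (-4)-4 = -8
i=5: total = (-8)-5 = -13
i=6: total = (-13)-6 = -19
i=7: total = (-19)-7 = -26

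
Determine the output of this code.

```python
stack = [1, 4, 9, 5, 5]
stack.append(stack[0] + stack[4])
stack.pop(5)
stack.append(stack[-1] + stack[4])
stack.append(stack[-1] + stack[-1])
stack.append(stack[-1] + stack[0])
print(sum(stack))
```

append stack[0]+stack[4] = 1+5 = 6 → [1, 4, 9, 5, 5, 6]
pop(5) removes 6 → [1, 4, 9, 5, 5]
append stack[-1]+stack[4] = 5+5 = 10 → [1, 4, 9, 5, 5, 10]
append stack[-1]+stack[-1] = 10+10 = 20 → [1, 4, 9, 5, 5, 10, 20]
append stack[-1]+stack[0] = 20+1 = 21 → [1, 4, 9, 5, 5, 10, 20, 21]
sum = 75

75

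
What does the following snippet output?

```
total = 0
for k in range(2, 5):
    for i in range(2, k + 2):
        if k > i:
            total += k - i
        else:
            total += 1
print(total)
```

k=2,i=2: not 2>2, total = 0+1 = 1
k=2,i=3: not 2>3, total = 1+1 = 2
k=3,i=2: 3>2, total = 2+1 = 3
k=3,i=3: not 3>3, total = 3+1 = 4
k=3,i=4: not 3>4, total = 4+1 = 5
k=4,i=2: 4>2, total = 5+2 = 7
k=4,i=3: 4>3, total = 7+1 = 8
k=4,i=4: not 4>4, total = 8+1 = 9
k=4,i=5: not 4>5, total = 9+1 = 10

10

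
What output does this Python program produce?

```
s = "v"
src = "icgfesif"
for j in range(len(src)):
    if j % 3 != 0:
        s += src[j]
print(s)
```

j=0: skip
j=1: add 'c' → 'vc'
j=2: add 'g' → 'vcg'
j=3: skip
j=4: add 'e' → 'vcge'
j=5: add 's' → 'vcges'
j=6: skip
j=7: add 'f' → 'vcgesf'

vcgesf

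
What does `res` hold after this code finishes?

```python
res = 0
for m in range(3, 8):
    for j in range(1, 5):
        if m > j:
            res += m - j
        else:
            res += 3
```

60

m=3,j=1: 3>1, res = 0+2 = 2
m=3,j=2: 3>2, res = 2+1 = 3
m=3,j=3: not 3>3, res = 3+3 = 6
m=3,j=4: not 3>4, res = 6+3 = 9
m=4,j=1: 4>1, res = 9+3 = 12
m=4,j=2: 4>2, res = 12+2 = 14
m=4,j=3: 4>3, res = 14+1 = 15
m=4,j=4: not 4>4, res = 15+3 = 18
m=5,j=1: 5>1, res = 18+4 = 22
m=5,j=2: 5>2, res = 22+3 = 25
m=5,j=3: 5>3, res = 25+2 = 27
m=5,j=4: 5>4, res = 27+1 = 28
m=6,j=1: 6>1, res = 28+5 = 33
m=6,j=2: 6>2, res = 33+4 = 37
m=6,j=3: 6>3, res = 37+3 = 40
m=6,j=4: 6>4, res = 40+2 = 42
m=7,j=1: 7>1, res = 42+6 = 48
m=7,j=2: 7>2, res = 48+5 = 53
m=7,j=3: 7>3, res = 53+4 = 57
m=7,j=4: 7>4, res = 57+3 = 60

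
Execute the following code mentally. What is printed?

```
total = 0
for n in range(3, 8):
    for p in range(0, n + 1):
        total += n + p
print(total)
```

240

n=3,p=0: total = 0+3 = 3
n=3,p=1: total = 3+4 = 7
n=3,p=2: total = 7+5 = 12
n=3,p=3: total = 12+6 = 18
n=4,p=0: total = 18+4 = 22
n=4,p=1: total = 22+5 = 27
n=4,p=2: total = 27+6 = 33
n=4,p=3: total = 33+7 = 40
n=4,p=4: total = 40+8 = 48
n=5,p=0: total = 48+5 = 53
n=5,p=1: total = 53+6 = 59
n=5,p=2: total = 59+7 = 66
n=5,p=3: total = 66+8 = 74
n=5,p=4: total = 74+9 = 83
n=5,p=5: total = 83+10 = 93
n=6,p=0: total = 93+6 = 99
n=6,p=1: total = 99+7 = 106
n=6,p=2: total = 106+8 = 114
n=6,p=3: total = 114+9 = 123
n=6,p=4: total = 123+10 = 133
n=6,p=5: total = 133+11 = 144
n=6,p=6: total = 144+12 = 156
n=7,p=0: total = 156+7 = 163
n=7,p=1: total = 163+8 = 171
n=7,p=2: total = 171+9 = 180
n=7,p=3: total = 180+10 = 190
n=7,p=4: total = 190+11 = 201
n=7,p=5: total = 201+12 = 213
n=7,p=6: total = 213+13 = 226
n=7,p=7: total = 226+14 = 240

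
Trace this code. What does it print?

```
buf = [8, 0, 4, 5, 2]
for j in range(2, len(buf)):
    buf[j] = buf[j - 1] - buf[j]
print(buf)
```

[8, 0, -4, -9, -11]

j=2: buf[2] = 0-4 = -4 → [8, 0, -4, 5, 2]
j=3: buf[3] = (-4)-5 = -9 → [8, 0, -4, -9, 2]
j=4: buf[4] = (-9)-2 = -11 → [8, 0, -4, -9, -11]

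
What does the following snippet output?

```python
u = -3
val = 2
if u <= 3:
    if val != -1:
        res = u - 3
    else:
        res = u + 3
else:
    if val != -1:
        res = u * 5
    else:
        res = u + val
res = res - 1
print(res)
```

-7

u=-3, val=2
u <= 3 is True; val != -1 is True
→ res = u - 3 = -6
res = (-6)-1 = -7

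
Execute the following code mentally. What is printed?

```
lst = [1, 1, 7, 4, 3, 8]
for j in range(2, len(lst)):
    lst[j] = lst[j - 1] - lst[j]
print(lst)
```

j=2: lst[2] = 1-7 = -6 → [1, 1, -6, 4, 3, 8]
j=3: lst[3] = (-6)-4 = -10 → [1, 1, -6, -10, 3, 8]
j=4: lst[4] = (-10)-3 = -13 → [1, 1, -6, -10, -13, 8]
j=5: lst[5] = (-13)-8 = -21 → [1, 1, -6, -10, -13, -21]

[1, 1, -6, -10, -13, -21]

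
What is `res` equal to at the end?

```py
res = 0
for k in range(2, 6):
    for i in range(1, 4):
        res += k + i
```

k=2,i=1: res = 0+3 = 3
k=2,i=2: res = 3+4 = 7
k=2,i=3: res = 7+5 = 12
k=3,i=1: res = 12+4 = 16
k=3,i=2: res = 16+5 = 21
k=3,i=3: res = 21+6 = 27
k=4,i=1: res = 27+5 = 32
k=4,i=2: res = 32+6 = 38
k=4,i=3: res = 38+7 = 45
k=5,i=1: res = 45+6 = 51
k=5,i=2: res = 51+7 = 58
k=5,i=3: res = 58+8 = 66

66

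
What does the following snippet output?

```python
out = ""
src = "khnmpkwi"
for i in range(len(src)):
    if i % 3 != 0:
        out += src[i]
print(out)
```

i=0: skip
i=1: add 'h' → 'h'
i=2: add 'n' → 'hn'
i=3: skip
i=4: add 'p' → 'hnp'
i=5: add 'k' → 'hnpk'
i=6: skip
i=7: add 'i' → 'hnpki'

hnpki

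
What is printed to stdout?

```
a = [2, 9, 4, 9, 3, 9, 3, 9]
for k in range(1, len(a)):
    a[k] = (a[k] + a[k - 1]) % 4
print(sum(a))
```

14

k=1: a[1] = (9+2)%4 = 3 → [2, 3, 4, 9, 3, 9, 3, 9]
k=2: a[2] = (4+3)%4 = 3 → [2, 3, 3, 9, 3, 9, 3, 9]
k=3: a[3] = (9+3)%4 = 0 → [2, 3, 3, 0, 3, 9, 3, 9]
k=4: a[4] = (3+0)%4 = 3 → [2, 3, 3, 0, 3, 9, 3, 9]
k=5: a[5] = (9+3)%4 = 0 → [2, 3, 3, 0, 3, 0, 3, 9]
k=6: a[6] = (3+0)%4 = 3 → [2, 3, 3, 0, 3, 0, 3, 9]
k=7: a[7] = (9+3)%4 = 0 → [2, 3, 3, 0, 3, 0, 3, 0]
sum = 14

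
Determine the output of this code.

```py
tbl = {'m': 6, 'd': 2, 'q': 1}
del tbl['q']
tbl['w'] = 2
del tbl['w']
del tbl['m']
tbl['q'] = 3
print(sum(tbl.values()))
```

5

del 'q' → {'m': 6, 'd': 2}
tbl['w'] = 2 → {'m': 6, 'd': 2, 'w': 2}
del 'w' → {'m': 6, 'd': 2}
del 'm' → {'d': 2}
tbl['q'] = 3 → {'d': 2, 'q': 3}
sum of values = 5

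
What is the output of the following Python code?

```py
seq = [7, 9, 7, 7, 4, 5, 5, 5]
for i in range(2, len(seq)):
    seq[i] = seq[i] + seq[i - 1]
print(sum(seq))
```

193

i=2: seq[2] = 7+9 = 16 → [7, 9, 16, 7, 4, 5, 5, 5]
i=3: seq[3] = 7+16 = 23 → [7, 9, 16, 23, 4, 5, 5, 5]
i=4: seq[4] = 4+23 = 27 → [7, 9, 16, 23, 27, 5, 5, 5]
i=5: seq[5] = 5+27 = 32 → [7, 9, 16, 23, 27, 32, 5, 5]
i=6: seq[6] = 5+32 = 37 → [7, 9, 16, 23, 27, 32, 37, 5]
i=7: seq[7] = 5+37 = 42 → [7, 9, 16, 23, 27, 32, 37, 42]
sum = 193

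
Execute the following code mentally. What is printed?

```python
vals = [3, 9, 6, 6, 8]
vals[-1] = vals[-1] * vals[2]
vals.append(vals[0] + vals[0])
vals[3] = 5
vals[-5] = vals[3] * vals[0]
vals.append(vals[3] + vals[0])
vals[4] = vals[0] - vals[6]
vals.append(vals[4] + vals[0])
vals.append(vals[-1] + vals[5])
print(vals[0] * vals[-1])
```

vals[-1] = vals[-1]*vals[2] = 8*6 = 48 → [3, 9, 6, 6, 48]
append vals[0]+vals[0] = 3+3 = 6 → [3, 9, 6, 6, 48, 6]
vals[3] = 5 → [3, 9, 6, 5, 48, 6]
vals[-5] = vals[3]*vals[0] = 5*3 = 15 → [3, 15, 6, 5, 48, 6]
append vals[3]+vals[0] = 5+3 = 8 → [3, 15, 6, 5, 48, 6, 8]
vals[4] = vals[0]-vals[6] = 3-8 = -5 → [3, 15, 6, 5, -5, 6, 8]
append vals[4]+vals[0] = (-5)+3 = -2 → [3, 15, 6, 5, -5, 6, 8, -2]
append vals[-1]+vals[5] = (-2)+6 = 4 → [3, 15, 6, 5, -5, 6, 8, -2, 4]
vals[0]*vals[-1] = 3*4 = 12

12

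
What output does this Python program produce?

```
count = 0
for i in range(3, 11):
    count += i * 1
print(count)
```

52

i=3: count = 0+3*1 = 3
i=4: count = 3+4*1 = 7
i=5: count = 7+5*1 = 12
i=6: count = 12+6*1 = 18
i=7: count = 18+7*1 = 25
i=8: count = 25+8*1 = 33
i=9: count = 33+9*1 = 42
i=10: count = 42+10*1 = 52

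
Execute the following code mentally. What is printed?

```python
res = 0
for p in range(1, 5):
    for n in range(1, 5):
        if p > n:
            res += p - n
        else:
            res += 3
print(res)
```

40

p=1,n=1: not 1>1, res = 0+3 = 3
p=1,n=2: not 1>2, res = 3+3 = 6
p=1,n=3: not 1>3, res = 6+3 = 9
p=1,n=4: not 1>4, res = 9+3 = 12
p=2,n=1: 2>1, res = 12+1 = 13
p=2,n=2: not 2>2, res = 13+3 = 16
p=2,n=3: not 2>3, res = 16+3 = 19
p=2,n=4: not 2>4, res = 19+3 = 22
p=3,n=1: 3>1, res = 22+2 = 24
p=3,n=2: 3>2, res = 24+1 = 25
p=3,n=3: not 3>3, res = 25+3 = 28
p=3,n=4: not 3>4, res = 28+3 = 31
p=4,n=1: 4>1, res = 31+3 = 34
p=4,n=2: 4>2, res = 34+2 = 36
p=4,n=3: 4>3, res = 36+1 = 37
p=4,n=4: not 4>4, res = 37+3 = 40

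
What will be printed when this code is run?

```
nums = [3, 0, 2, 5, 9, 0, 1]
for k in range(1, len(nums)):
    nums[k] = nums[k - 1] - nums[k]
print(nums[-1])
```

-14

k=1: nums[1] = 3-0 = 3 → [3, 3, 2, 5, 9, 0, 1]
k=2: nums[2] = 3-2 = 1 → [3, 3, 1, 5, 9, 0, 1]
k=3: nums[3] = 1-5 = -4 → [3, 3, 1, -4, 9, 0, 1]
k=4: nums[4] = (-4)-9 = -13 → [3, 3, 1, -4, -13, 0, 1]
k=5: nums[5] = (-13)-0 = -13 → [3, 3, 1, -4, -13, -13, 1]
k=6: nums[6] = (-13)-1 = -14 → [3, 3, 1, -4, -13, -13, -14]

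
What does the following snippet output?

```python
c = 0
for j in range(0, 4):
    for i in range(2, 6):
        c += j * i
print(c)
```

j=0,i=2: c = 0+0 = 0
j=0,i=3: c = 0+0 = 0
j=0,i=4: c = 0+0 = 0
j=0,i=5: c = 0+0 = 0
j=1,i=2: c = 0+2 = 2
j=1,i=3: c = 2+3 = 5
j=1,i=4: c = 5+4 = 9
j=1,i=5: c = 9+5 = 14
j=2,i=2: c = 14+4 = 18
j=2,i=3: c = 18+6 = 24
j=2,i=4: c = 24+8 = 32
j=2,i=5: c = 32+10 = 42
j=3,i=2: c = 42+6 = 48
j=3,i=3: c = 48+9 = 57
j=3,i=4: c = 57+12 = 69
j=3,i=5: c = 69+15 = 84

84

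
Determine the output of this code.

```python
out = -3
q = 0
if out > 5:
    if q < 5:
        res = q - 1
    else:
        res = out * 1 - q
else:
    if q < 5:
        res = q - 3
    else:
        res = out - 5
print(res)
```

out=-3, q=0
out > 5 is False; q < 5 is True
→ res = q - 3 = -3

-3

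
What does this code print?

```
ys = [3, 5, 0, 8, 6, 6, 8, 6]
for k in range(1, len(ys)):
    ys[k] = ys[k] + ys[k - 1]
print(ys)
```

k=1: ys[1] = 5+3 = 8 → [3, 8, 0, 8, 6, 6, 8, 6]
k=2: ys[2] = 0+8 = 8 → [3, 8, 8, 8, 6, 6, 8, 6]
k=3: ys[3] = 8+8 = 16 → [3, 8, 8, 16, 6, 6, 8, 6]
k=4: ys[4] = 6+16 = 22 → [3, 8, 8, 16, 22, 6, 8, 6]
k=5: ys[5] = 6+22 = 28 → [3, 8, 8, 16, 22, 28, 8, 6]
k=6: ys[6] = 8+28 = 36 → [3, 8, 8, 16, 22, 28, 36, 6]
k=7: ys[7] = 6+36 = 42 → [3, 8, 8, 16, 22, 28, 36, 42]

[3, 8, 8, 16, 22, 28, 36, 42]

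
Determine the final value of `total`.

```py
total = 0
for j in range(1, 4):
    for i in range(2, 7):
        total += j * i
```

120

j=1,i=2: total = 0+2 = 2
j=1,i=3: total = 2+3 = 5
j=1,i=4: total = 5+4 = 9
j=1,i=5: total = 9+5 = 14
j=1,i=6: total = 14+6 = 20
j=2,i=2: total = 20+4 = 24
j=2,i=3: total = 24+6 = 30
j=2,i=4: total = 30+8 = 38
j=2,i=5: total = 38+10 = 48
j=2,i=6: total = 48+12 = 60
j=3,i=2: total = 60+6 = 66
j=3,i=3: total = 66+9 = 75
j=3,i=4: total = 75+12 = 87
j=3,i=5: total = 87+15 = 102
j=3,i=6: total = 102+18 = 120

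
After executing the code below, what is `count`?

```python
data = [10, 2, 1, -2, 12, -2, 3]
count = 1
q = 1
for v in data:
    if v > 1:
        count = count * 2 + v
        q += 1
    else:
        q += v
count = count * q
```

262

v=10: >1, count = 1*2+10 = 12; q=2
v=2: >1, count = 12*2+2 = 26; q=3
v=1: not >1; q=4
v=-2: not >1; q=2
v=12: >1, count = 26*2+12 = 64; q=3
v=-2: not >1; q=1
v=3: >1, count = 64*2+3 = 131; q=2
count*q = 131*2 = 262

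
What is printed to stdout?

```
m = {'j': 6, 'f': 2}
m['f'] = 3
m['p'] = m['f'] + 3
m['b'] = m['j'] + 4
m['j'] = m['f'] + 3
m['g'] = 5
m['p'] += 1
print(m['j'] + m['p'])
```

m['f'] = 3 → {'j': 6, 'f': 3}
m['p'] = m['f']+3 = 6 → {'j': 6, 'f': 3, 'p': 6}
m['b'] = m['j']+4 = 10 → {'j': 6, 'f': 3, 'p': 6, 'b': 10}
m['j'] = m['f']+3 = 6 → {'j': 6, 'f': 3, 'p': 6, 'b': 10}
m['g'] = 5 → {'j': 6, 'f': 3, 'p': 6, 'b': 10, 'g': 5}
m['p'] = 6+1 = 7 → {'j': 6, 'f': 3, 'p': 7, 'b': 10, 'g': 5}
m['j']+m['p'] = 6+7 = 13

13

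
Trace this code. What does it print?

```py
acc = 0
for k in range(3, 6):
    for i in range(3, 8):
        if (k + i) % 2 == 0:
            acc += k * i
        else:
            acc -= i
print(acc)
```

k=3,i=3: even sum, acc = 0+9 = 9
k=3,i=4: odd sum, acc = 9-4 = 5
k=3,i=5: even sum, acc = 5+15 = 20
k=3,i=6: odd sum, acc = 20-6 = 14
k=3,i=7: even sum, acc = 14+21 = 35
k=4,i=3: odd sum, acc = 35-3 = 32
k=4,i=4: even sum, acc = 32+16 = 48
k=4,i=5: odd sum, acc = 48-5 = 43
k=4,i=6: even sum, acc = 43+24 = 67
k=4,i=7: odd sum, acc = 67-7 = 60
k=5,i=3: even sum, acc = 60+15 = 75
k=5,i=4: odd sum, acc = 75-4 = 71
k=5,i=5: even sum, acc = 71+25 = 96
k=5,i=6: odd sum, acc = 96-6 = 90
k=5,i=7: even sum, acc = 90+35 = 125

125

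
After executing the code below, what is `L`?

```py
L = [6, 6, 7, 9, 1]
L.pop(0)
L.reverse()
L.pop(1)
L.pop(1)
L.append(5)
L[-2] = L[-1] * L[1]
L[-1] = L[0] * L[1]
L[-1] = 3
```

[1, 30, 3]

pop(0) removes 6 → [6, 7, 9, 1]
reverse → [1, 9, 7, 6]
pop(1) removes 9 → [1, 7, 6]
pop(1) removes 7 → [1, 6]
append 5 → [1, 6, 5]
L[-2] = L[-1]*L[1] = 5*6 = 30 → [1, 30, 5]
L[-1] = L[0]*L[1] = 1*30 = 30 → [1, 30, 30]
L[-1] = 3 → [1, 30, 3]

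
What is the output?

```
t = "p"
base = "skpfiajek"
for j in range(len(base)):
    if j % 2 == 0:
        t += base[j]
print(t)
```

j=0: add 's' → 'ps'
j=1: skip
j=2: add 'p' → 'psp'
j=3: skip
j=4: add 'i' → 'pspi'
j=5: skip
j=6: add 'j' → 'pspij'
j=7: skip
j=8: add 'k' → 'pspijk'

pspijk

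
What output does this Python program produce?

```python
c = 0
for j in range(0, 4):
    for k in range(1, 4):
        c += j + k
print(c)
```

j=0,k=1: c = 0+1 = 1
j=0,k=2: c = 1+2 = 3
j=0,k=3: c = 3+3 = 6
j=1,k=1: c = 6+2 = 8
j=1,k=2: c = 8+3 = 11
j=1,k=3: c = 11+4 = 15
j=2,k=1: c = 15+3 = 18
j=2,k=2: c = 18+4 = 22
j=2,k=3: c = 22+5 = 27
j=3,k=1: c = 27+4 = 31
j=3,k=2: c = 31+5 = 36
j=3,k=3: c = 36+6 = 42

42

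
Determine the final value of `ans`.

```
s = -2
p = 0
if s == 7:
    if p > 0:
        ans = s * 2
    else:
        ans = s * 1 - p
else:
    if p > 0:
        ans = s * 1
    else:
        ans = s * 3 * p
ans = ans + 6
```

s=-2, p=0
s == 7 is False; p > 0 is False
→ ans = s * 3 * p = 0
ans = 0+6 = 6

6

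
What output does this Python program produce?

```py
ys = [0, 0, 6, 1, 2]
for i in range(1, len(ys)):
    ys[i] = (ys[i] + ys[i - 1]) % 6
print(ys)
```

[0, 0, 0, 1, 3]

i=1: ys[1] = (0+0)%6 = 0 → [0, 0, 6, 1, 2]
i=2: ys[2] = (6+0)%6 = 0 → [0, 0, 0, 1, 2]
i=3: ys[3] = (1+0)%6 = 1 → [0, 0, 0, 1, 2]
i=4: ys[4] = (2+1)%6 = 3 → [0, 0, 0, 1, 3]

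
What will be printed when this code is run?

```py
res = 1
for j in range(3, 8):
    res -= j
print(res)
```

j=3: res = 1-3 = -2
j=4: res = (-2)-4 = -6
j=5: res = (-6)-5 = -11
j=6: res = (-11)-6 = -17
j=7: res = (-17)-7 = -24

-24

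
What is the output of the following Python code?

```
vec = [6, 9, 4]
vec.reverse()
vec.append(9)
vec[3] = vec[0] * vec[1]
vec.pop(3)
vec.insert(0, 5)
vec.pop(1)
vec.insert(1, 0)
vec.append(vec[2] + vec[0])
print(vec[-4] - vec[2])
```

-9

reverse → [4, 9, 6]
append 9 → [4, 9, 6, 9]
vec[3] = vec[0]*vec[1] = 4*9 = 36 → [4, 9, 6, 36]
pop(3) removes 36 → [4, 9, 6]
insert 5 at 0 → [5, 4, 9, 6]
pop(1) removes 4 → [5, 9, 6]
insert 0 at 1 → [5, 0, 9, 6]
append vec[2]+vec[0] = 9+5 = 14 → [5, 0, 9, 6, 14]
vec[-4]-vec[2] = 0-9 = -9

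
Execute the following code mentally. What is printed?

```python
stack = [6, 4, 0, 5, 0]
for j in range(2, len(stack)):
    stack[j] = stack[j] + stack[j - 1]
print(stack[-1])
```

j=2: stack[2] = 0+4 = 4 → [6, 4, 4, 5, 0]
j=3: stack[3] = 5+4 = 9 → [6, 4, 4, 9, 0]
j=4: stack[4] = 0+9 = 9 → [6, 4, 4, 9, 9]

9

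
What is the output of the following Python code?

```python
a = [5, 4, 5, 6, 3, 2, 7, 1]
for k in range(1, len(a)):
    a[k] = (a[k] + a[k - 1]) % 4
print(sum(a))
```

k=1: a[1] = (4+5)%4 = 1 → [5, 1, 5, 6, 3, 2, 7, 1]
k=2: a[2] = (5+1)%4 = 2 → [5, 1, 2, 6, 3, 2, 7, 1]
k=3: a[3] = (6+2)%4 = 0 → [5, 1, 2, 0, 3, 2, 7, 1]
k=4: a[4] = (3+0)%4 = 3 → [5, 1, 2, 0, 3, 2, 7, 1]
k=5: a[5] = (2+3)%4 = 1 → [5, 1, 2, 0, 3, 1, 7, 1]
k=6: a[6] = (7+1)%4 = 0 → [5, 1, 2, 0, 3, 1, 0, 1]
k=7: a[7] = (1+0)%4 = 1 → [5, 1, 2, 0, 3, 1, 0, 1]
sum = 13

13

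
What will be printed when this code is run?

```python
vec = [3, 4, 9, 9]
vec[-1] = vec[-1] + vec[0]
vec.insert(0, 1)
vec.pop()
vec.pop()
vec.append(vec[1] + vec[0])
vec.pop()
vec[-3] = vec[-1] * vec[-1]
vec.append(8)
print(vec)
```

vec[-1] = vec[-1]+vec[0] = 9+3 = 12 → [3, 4, 9, 12]
insert 1 at 0 → [1, 3, 4, 9, 12]
pop() removes 12 → [1, 3, 4, 9]
pop() removes 9 → [1, 3, 4]
append vec[1]+vec[0] = 3+1 = 4 → [1, 3, 4, 4]
pop() removes 4 → [1, 3, 4]
vec[-3] = vec[-1]*vec[-1] = 4*4 = 16 → [16, 3, 4]
append 8 → [16, 3, 4, 8]

[16, 3, 4, 8]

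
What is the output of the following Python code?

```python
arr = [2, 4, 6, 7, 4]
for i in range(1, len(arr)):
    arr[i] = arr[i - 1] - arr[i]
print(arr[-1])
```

i=1: arr[1] = 2-4 = -2 → [2, -2, 6, 7, 4]
i=2: arr[2] = (-2)-6 = -8 → [2, -2, -8, 7, 4]
i=3: arr[3] = (-8)-7 = -15 → [2, -2, -8, -15, 4]
i=4: arr[4] = (-15)-4 = -19 → [2, -2, -8, -15, -19]

-19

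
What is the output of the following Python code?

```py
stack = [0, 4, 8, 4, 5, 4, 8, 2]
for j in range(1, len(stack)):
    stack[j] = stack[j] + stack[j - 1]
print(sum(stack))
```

j=1: stack[1] = 4+0 = 4 → [0, 4, 8, 4, 5, 4, 8, 2]
j=2: stack[2] = 8+4 = 12 → [0, 4, 12, 4, 5, 4, 8, 2]
j=3: stack[3] = 4+12 = 16 → [0, 4, 12, 16, 5, 4, 8, 2]
j=4: stack[4] = 5+16 = 21 → [0, 4, 12, 16, 21, 4, 8, 2]
j=5: stack[5] = 4+21 = 25 → [0, 4, 12, 16, 21, 25, 8, 2]
j=6: stack[6] = 8+25 = 33 → [0, 4, 12, 16, 21, 25, 33, 2]
j=7: stack[7] = 2+33 = 35 → [0, 4, 12, 16, 21, 25, 33, 35]
sum = 146

146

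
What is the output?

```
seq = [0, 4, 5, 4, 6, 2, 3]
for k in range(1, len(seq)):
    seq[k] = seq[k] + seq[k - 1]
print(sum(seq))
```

90

k=1: seq[1] = 4+0 = 4 → [0, 4, 5, 4, 6, 2, 3]
k=2: seq[2] = 5+4 = 9 → [0, 4, 9, 4, 6, 2, 3]
k=3: seq[3] = 4+9 = 13 → [0, 4, 9, 13, 6, 2, 3]
k=4: seq[4] = 6+13 = 19 → [0, 4, 9, 13, 19, 2, 3]
k=5: seq[5] = 2+19 = 21 → [0, 4, 9, 13, 19, 21, 3]
k=6: seq[6] = 3+21 = 24 → [0, 4, 9, 13, 19, 21, 24]
sum = 90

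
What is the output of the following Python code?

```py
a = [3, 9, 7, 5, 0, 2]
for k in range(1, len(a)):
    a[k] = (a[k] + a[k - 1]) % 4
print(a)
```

[3, 0, 3, 0, 0, 2]

k=1: a[1] = (9+3)%4 = 0 → [3, 0, 7, 5, 0, 2]
k=2: a[2] = (7+0)%4 = 3 → [3, 0, 3, 5, 0, 2]
k=3: a[3] = (5+3)%4 = 0 → [3, 0, 3, 0, 0, 2]
k=4: a[4] = (0+0)%4 = 0 → [3, 0, 3, 0, 0, 2]
k=5: a[5] = (2+0)%4 = 2 → [3, 0, 3, 0, 0, 2]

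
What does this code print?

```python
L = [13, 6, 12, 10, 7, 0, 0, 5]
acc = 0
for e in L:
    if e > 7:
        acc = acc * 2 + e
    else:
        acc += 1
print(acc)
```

e=13: >7, acc = 0*2+13 = 13
e=6: not >7, acc = 13+1 = 14
e=12: >7, acc = 14*2+12 = 40
e=10: >7, acc = 40*2+10 = 90
e=7: not >7, acc = 90+1 = 91
e=0: not >7, acc = 91+1 = 92
e=0: not >7, acc = 92+1 = 93
e=5: not >7, acc = 93+1 = 94

94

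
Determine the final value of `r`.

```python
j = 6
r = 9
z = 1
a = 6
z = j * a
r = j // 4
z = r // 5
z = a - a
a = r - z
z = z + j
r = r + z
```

7

z = 6*6 = 36
r = 6//4 = 1
z = 1//5 = 0
z = 6-6 = 0
a = 1-0 = 1
z = 0+6 = 6
r = 1+6 = 7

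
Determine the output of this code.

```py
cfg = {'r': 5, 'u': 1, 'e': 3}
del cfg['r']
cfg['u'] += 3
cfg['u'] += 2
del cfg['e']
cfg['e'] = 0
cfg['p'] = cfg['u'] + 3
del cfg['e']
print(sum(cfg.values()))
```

del 'r' → {'u': 1, 'e': 3}
cfg['u'] = 1+3 = 4 → {'u': 4, 'e': 3}
cfg['u'] = 4+2 = 6 → {'u': 6, 'e': 3}
del 'e' → {'u': 6}
cfg['e'] = 0 → {'u': 6, 'e': 0}
cfg['p'] = cfg['u']+3 = 9 → {'u': 6, 'e': 0, 'p': 9}
del 'e' → {'u': 6, 'p': 9}
sum of values = 15

15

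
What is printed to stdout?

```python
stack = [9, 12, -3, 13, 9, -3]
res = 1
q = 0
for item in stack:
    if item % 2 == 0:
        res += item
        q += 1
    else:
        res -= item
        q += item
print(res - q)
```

item=9: not even, res = 1-9 = -8; q=9
item=12: even, res = (-8)+12 = 4; q=10
item=-3: not even, res = 4-(-3) = 7; q=7
item=13: not even, res = 7-13 = -6; q=20
item=9: not even, res = (-6)-9 = -15; q=29
item=-3: not even, res = (-15)-(-3) = -12; q=26
res-q = (-12)-26 = -38

-38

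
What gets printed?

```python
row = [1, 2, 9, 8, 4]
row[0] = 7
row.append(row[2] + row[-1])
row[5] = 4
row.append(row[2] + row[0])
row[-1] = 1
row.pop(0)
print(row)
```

[2, 9, 8, 4, 4, 1]

row[0] = 7 → [7, 2, 9, 8, 4]
append row[2]+row[-1] = 9+4 = 13 → [7, 2, 9, 8, 4, 13]
row[5] = 4 → [7, 2, 9, 8, 4, 4]
append row[2]+row[0] = 9+7 = 16 → [7, 2, 9, 8, 4, 4, 16]
row[-1] = 1 → [7, 2, 9, 8, 4, 4, 1]
pop(0) removes 7 → [2, 9, 8, 4, 4, 1]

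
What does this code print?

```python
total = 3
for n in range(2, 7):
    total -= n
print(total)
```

n=2: total = 3-2 = 1
n=3: total = 1-3 = -2
n=4: total = (-2)-4 = -6
n=5: total = (-6)-5 = -11
n=6: total = (-11)-6 = -17

-17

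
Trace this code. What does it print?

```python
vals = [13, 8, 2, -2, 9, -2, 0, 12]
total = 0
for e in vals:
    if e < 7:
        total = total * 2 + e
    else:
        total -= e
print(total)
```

e=13: not <7, total = 0-13 = -13
e=8: not <7, total = (-13)-8 = -21
e=2: <7, total = (-21)*2+2 = -40
e=-2: <7, total = (-40)*2+(-2) = -82
e=9: not <7, total = (-82)-9 = -91
e=-2: <7, total = (-91)*2+(-2) = -184
e=0: <7, total = (-184)*2+0 = -368
e=12: not <7, total = (-368)-12 = -380

-380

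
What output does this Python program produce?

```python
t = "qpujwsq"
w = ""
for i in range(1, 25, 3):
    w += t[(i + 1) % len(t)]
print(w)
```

uspwqjqu

i=1: add t[2]='u' → 'u'
i=4: add t[5]='s' → 'us'
i=7: add t[1]='p' → 'usp'
i=10: add t[4]='w' → 'uspw'
i=13: add t[0]='q' → 'uspwq'
i=16: add t[3]='j' → 'uspwqj'
i=19: add t[6]='q' → 'uspwqjq'
i=22: add t[2]='u' → 'uspwqjqu'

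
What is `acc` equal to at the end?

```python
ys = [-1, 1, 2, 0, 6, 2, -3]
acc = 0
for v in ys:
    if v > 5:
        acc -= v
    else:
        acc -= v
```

v=-1: not >5, acc = 0-(-1) = 1
v=1: not >5, acc = 1-1 = 0
v=2: not >5, acc = 0-2 = -2
v=0: not >5, acc = (-2)-0 = -2
v=6: >5, acc = (-2)-6 = -8
v=2: not >5, acc = (-8)-2 = -10
v=-3: not >5, acc = (-10)-(-3) = -7

-7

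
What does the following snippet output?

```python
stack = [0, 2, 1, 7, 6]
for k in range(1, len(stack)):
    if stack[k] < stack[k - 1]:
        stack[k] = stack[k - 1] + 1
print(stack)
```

[0, 2, 3, 7, 8]

k=1: 2>=0, unchanged → [0, 2, 1, 7, 6]
k=2: 1<2, stack[2] = 2+1 = 3 → [0, 2, 3, 7, 6]
k=3: 7>=3, unchanged → [0, 2, 3, 7, 6]
k=4: 6<7, stack[4] = 7+1 = 8 → [0, 2, 3, 7, 8]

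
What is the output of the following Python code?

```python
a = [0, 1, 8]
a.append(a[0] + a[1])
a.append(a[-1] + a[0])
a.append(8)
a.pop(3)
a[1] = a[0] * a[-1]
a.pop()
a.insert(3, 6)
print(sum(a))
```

append a[0]+a[1] = 0+1 = 1 → [0, 1, 8, 1]
append a[-1]+a[0] = 1+0 = 1 → [0, 1, 8, 1, 1]
append 8 → [0, 1, 8, 1, 1, 8]
pop(3) removes 1 → [0, 1, 8, 1, 8]
a[1] = a[0]*a[-1] = 0*8 = 0 → [0, 0, 8, 1, 8]
pop() removes 8 → [0, 0, 8, 1]
insert 6 at 3 → [0, 0, 8, 6, 1]
sum = 15

15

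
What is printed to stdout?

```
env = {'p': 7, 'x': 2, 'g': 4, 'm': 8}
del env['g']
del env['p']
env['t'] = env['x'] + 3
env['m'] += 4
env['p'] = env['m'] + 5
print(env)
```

{'x': 2, 'm': 12, 't': 5, 'p': 17}

del 'g' → {'p': 7, 'x': 2, 'm': 8}
del 'p' → {'x': 2, 'm': 8}
env['t'] = env['x']+3 = 5 → {'x': 2, 'm': 8, 't': 5}
env['m'] = 8+4 = 12 → {'x': 2, 'm': 12, 't': 5}
env['p'] = env['m']+5 = 17 → {'x': 2, 'm': 12, 't': 5, 'p': 17}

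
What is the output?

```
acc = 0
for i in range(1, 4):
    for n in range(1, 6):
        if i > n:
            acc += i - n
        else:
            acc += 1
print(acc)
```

16

i=1,n=1: not 1>1, acc = 0+1 = 1
i=1,n=2: not 1>2, acc = 1+1 = 2
i=1,n=3: not 1>3, acc = 2+1 = 3
i=1,n=4: not 1>4, acc = 3+1 = 4
i=1,n=5: not 1>5, acc = 4+1 = 5
i=2,n=1: 2>1, acc = 5+1 = 6
i=2,n=2: not 2>2, acc = 6+1 = 7
i=2,n=3: not 2>3, acc = 7+1 = 8
i=2,n=4: not 2>4, acc = 8+1 = 9
i=2,n=5: not 2>5, acc = 9+1 = 10
i=3,n=1: 3>1, acc = 10+2 = 12
i=3,n=2: 3>2, acc = 12+1 = 13
i=3,n=3: not 3>3, acc = 13+1 = 14
i=3,n=4: not 3>4, acc = 14+1 = 15
i=3,n=5: not 3>5, acc = 15+1 = 16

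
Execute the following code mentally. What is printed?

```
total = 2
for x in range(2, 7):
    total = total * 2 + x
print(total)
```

152

x=2: total = 2*2+2 = 6
x=3: total = 6*2+3 = 15
x=4: total = 15*2+4 = 34
x=5: total = 34*2+5 = 73
x=6: total = 73*2+6 = 152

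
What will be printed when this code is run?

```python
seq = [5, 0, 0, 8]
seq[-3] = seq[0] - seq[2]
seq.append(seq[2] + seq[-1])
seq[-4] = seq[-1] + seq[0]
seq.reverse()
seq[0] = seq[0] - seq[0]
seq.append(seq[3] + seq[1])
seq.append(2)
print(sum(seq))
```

seq[-3] = seq[0]-seq[2] = 5-0 = 5 → [5, 5, 0, 8]
append seq[2]+seq[-1] = 0+8 = 8 → [5, 5, 0, 8, 8]
seq[-4] = seq[-1]+seq[0] = 8+5 = 13 → [5, 13, 0, 8, 8]
reverse → [8, 8, 0, 13, 5]
seq[0] = seq[0]-seq[0] = 8-8 = 0 → [0, 8, 0, 13, 5]
append seq[3]+seq[1] = 13+8 = 21 → [0, 8, 0, 13, 5, 21]
append 2 → [0, 8, 0, 13, 5, 21, 2]
sum = 49

49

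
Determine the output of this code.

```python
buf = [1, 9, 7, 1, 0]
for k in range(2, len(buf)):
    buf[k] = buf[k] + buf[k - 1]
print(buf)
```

[1, 9, 16, 17, 17]

k=2: buf[2] = 7+9 = 16 → [1, 9, 16, 1, 0]
k=3: buf[3] = 1+16 = 17 → [1, 9, 16, 17, 0]
k=4: buf[4] = 0+17 = 17 → [1, 9, 16, 17, 17]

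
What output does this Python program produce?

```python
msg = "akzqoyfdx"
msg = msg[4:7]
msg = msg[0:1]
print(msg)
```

slice [4:7] → 'oyf'
slice [0:1] → 'o'

o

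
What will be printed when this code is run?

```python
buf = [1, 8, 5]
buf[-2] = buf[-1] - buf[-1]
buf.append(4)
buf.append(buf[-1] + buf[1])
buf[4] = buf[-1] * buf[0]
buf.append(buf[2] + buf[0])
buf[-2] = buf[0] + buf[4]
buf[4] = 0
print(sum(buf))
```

16

buf[-2] = buf[-1]-buf[-1] = 5-5 = 0 → [1, 0, 5]
append 4 → [1, 0, 5, 4]
append buf[-1]+buf[1] = 4+0 = 4 → [1, 0, 5, 4, 4]
buf[4] = buf[-1]*buf[0] = 4*1 = 4 → [1, 0, 5, 4, 4]
append buf[2]+buf[0] = 5+1 = 6 → [1, 0, 5, 4, 4, 6]
buf[-2] = buf[0]+buf[4] = 1+4 = 5 → [1, 0, 5, 4, 5, 6]
buf[4] = 0 → [1, 0, 5, 4, 0, 6]
sum = 16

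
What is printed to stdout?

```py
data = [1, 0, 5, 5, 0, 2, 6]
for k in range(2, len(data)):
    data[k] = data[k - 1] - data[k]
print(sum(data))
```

-54

k=2: data[2] = 0-5 = -5 → [1, 0, -5, 5, 0, 2, 6]
k=3: data[3] = (-5)-5 = -10 → [1, 0, -5, -10, 0, 2, 6]
k=4: data[4] = (-10)-0 = -10 → [1, 0, -5, -10, -10, 2, 6]
k=5: data[5] = (-10)-2 = -12 → [1, 0, -5, -10, -10, -12, 6]
k=6: data[6] = (-12)-6 = -18 → [1, 0, -5, -10, -10, -12, -18]
sum = -54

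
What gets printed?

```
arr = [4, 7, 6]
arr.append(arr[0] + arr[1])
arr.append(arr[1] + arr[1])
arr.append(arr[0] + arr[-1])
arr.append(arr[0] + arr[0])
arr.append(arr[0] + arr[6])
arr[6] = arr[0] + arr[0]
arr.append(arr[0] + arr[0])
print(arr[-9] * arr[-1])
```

32

append arr[0]+arr[1] = 4+7 = 11 → [4, 7, 6, 11]
append arr[1]+arr[1] = 7+7 = 14 → [4, 7, 6, 11, 14]
append arr[0]+arr[-1] = 4+14 = 18 → [4, 7, 6, 11, 14, 18]
append arr[0]+arr[0] = 4+4 = 8 → [4, 7, 6, 11, 14, 18, 8]
append arr[0]+arr[6] = 4+8 = 12 → [4, 7, 6, 11, 14, 18, 8, 12]
arr[6] = arr[0]+arr[0] = 4+4 = 8 → [4, 7, 6, 11, 14, 18, 8, 12]
append arr[0]+arr[0] = 4+4 = 8 → [4, 7, 6, 11, 14, 18, 8, 12, 8]
arr[-9]*arr[-1] = 4*8 = 32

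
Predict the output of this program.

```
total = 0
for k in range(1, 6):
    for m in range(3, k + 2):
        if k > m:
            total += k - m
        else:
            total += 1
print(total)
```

k=2,m=3: not 2>3, total = 0+1 = 1
k=3,m=3: not 3>3, total = 1+1 = 2
k=3,m=4: not 3>4, total = 2+1 = 3
k=4,m=3: 4>3, total = 3+1 = 4
k=4,m=4: not 4>4, total = 4+1 = 5
k=4,m=5: not 4>5, total = 5+1 = 6
k=5,m=3: 5>3, total = 6+2 = 8
k=5,m=4: 5>4, total = 8+1 = 9
k=5,m=5: not 5>5, total = 9+1 = 10
k=5,m=6: not 5>6, total = 10+1 = 11

11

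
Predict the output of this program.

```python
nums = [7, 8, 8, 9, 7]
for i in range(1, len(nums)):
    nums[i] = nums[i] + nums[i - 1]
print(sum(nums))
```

116

i=1: nums[1] = 8+7 = 15 → [7, 15, 8, 9, 7]
i=2: nums[2] = 8+15 = 23 → [7, 15, 23, 9, 7]
i=3: nums[3] = 9+23 = 32 → [7, 15, 23, 32, 7]
i=4: nums[4] = 7+32 = 39 → [7, 15, 23, 32, 39]
sum = 116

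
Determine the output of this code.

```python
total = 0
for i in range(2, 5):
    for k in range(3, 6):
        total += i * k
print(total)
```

i=2,k=3: total = 0+6 = 6
i=2,k=4: total = 6+8 = 14
i=2,k=5: total = 14+10 = 24
i=3,k=3: total = 24+9 = 33
i=3,k=4: total = 33+12 = 45
i=3,k=5: total = 45+15 = 60
i=4,k=3: total = 60+12 = 72
i=4,k=4: total = 72+16 = 88
i=4,k=5: total = 88+20 = 108

108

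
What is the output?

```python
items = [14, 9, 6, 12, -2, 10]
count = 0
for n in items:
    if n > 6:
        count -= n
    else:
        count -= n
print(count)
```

n=14: >6, count = 0-14 = -14
n=9: >6, count = (-14)-9 = -23
n=6: not >6, count = (-23)-6 = -29
n=12: >6, count = (-29)-12 = -41
n=-2: not >6, count = (-41)-(-2) = -39
n=10: >6, count = (-39)-10 = -49

-49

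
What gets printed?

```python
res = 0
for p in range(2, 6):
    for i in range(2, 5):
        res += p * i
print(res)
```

126

p=2,i=2: res = 0+4 = 4
p=2,i=3: res = 4+6 = 10
p=2,i=4: res = 10+8 = 18
p=3,i=2: res = 18+6 = 24
p=3,i=3: res = 24+9 = 33
p=3,i=4: res = 33+12 = 45
p=4,i=2: res = 45+8 = 53
p=4,i=3: res = 53+12 = 65
p=4,i=4: res = 65+16 = 81
p=5,i=2: res = 81+10 = 91
p=5,i=3: res = 91+15 = 106
p=5,i=4: res = 106+20 = 126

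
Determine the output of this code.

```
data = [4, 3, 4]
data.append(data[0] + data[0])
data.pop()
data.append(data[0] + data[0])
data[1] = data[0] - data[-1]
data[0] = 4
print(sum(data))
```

12

append data[0]+data[0] = 4+4 = 8 → [4, 3, 4, 8]
pop() removes 8 → [4, 3, 4]
append data[0]+data[0] = 4+4 = 8 → [4, 3, 4, 8]
data[1] = data[0]-data[-1] = 4-8 = -4 → [4, -4, 4, 8]
data[0] = 4 → [4, -4, 4, 8]
sum = 12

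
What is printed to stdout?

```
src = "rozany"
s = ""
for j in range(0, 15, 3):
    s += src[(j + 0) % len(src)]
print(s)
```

rarar

j=0: add src[0]='r' → 'r'
j=3: add src[3]='a' → 'ra'
j=6: add src[0]='r' → 'rar'
j=9: add src[3]='a' → 'rara'
j=12: add src[0]='r' → 'rarar'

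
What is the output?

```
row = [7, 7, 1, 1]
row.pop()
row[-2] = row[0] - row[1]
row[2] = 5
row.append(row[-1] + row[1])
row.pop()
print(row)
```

[7, 0, 5]

pop() removes 1 → [7, 7, 1]
row[-2] = row[0]-row[1] = 7-7 = 0 → [7, 0, 1]
row[2] = 5 → [7, 0, 5]
append row[-1]+row[1] = 5+0 = 5 → [7, 0, 5, 5]
pop() removes 5 → [7, 0, 5]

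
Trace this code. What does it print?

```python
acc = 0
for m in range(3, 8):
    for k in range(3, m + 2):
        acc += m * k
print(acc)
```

540

m=3,k=3: acc = 0+9 = 9
m=3,k=4: acc = 9+12 = 21
m=4,k=3: acc = 21+12 = 33
m=4,k=4: acc = 33+16 = 49
m=4,k=5: acc = 49+20 = 69
m=5,k=3: acc = 69+15 = 84
m=5,k=4: acc = 84+20 = 104
m=5,k=5: acc = 104+25 = 129
m=5,k=6: acc = 129+30 = 159
m=6,k=3: acc = 159+18 = 177
m=6,k=4: acc = 177+24 = 201
m=6,k=5: acc = 201+30 = 231
m=6,k=6: acc = 231+36 = 267
m=6,k=7: acc = 267+42 = 309
m=7,k=3: acc = 309+21 = 330
m=7,k=4: acc = 330+28 = 358
m=7,k=5: acc = 358+35 = 393
m=7,k=6: acc = 393+42 = 435
m=7,k=7: acc = 435+49 = 484
m=7,k=8: acc = 484+56 = 540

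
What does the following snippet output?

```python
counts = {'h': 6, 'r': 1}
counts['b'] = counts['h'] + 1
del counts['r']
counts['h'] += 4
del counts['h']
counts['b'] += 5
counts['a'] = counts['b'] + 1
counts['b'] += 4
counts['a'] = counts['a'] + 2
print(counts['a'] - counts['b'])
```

counts['b'] = counts['h']+1 = 7 → {'h': 6, 'r': 1, 'b': 7}
del 'r' → {'h': 6, 'b': 7}
counts['h'] = 6+4 = 10 → {'h': 10, 'b': 7}
del 'h' → {'b': 7}
counts['b'] = 7+5 = 12 → {'b': 12}
counts['a'] = counts['b']+1 = 13 → {'b': 12, 'a': 13}
counts['b'] = 12+4 = 16 → {'b': 16, 'a': 13}
counts['a'] = counts['a']+2 = 15 → {'b': 16, 'a': 15}
counts['a']-counts['b'] = 15-16 = -1

-1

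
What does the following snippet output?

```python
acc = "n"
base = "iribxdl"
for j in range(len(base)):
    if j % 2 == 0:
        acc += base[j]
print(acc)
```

j=0: add 'i' → 'ni'
j=1: skip
j=2: add 'i' → 'nii'
j=3: skip
j=4: add 'x' → 'niix'
j=5: skip
j=6: add 'l' → 'niixl'

niixl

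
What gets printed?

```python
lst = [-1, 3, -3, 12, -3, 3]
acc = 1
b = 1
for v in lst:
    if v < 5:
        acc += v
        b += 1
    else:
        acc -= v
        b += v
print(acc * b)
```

-216

v=-1: <5, acc = 1+(-1) = 0; b=2
v=3: <5, acc = 0+3 = 3; b=3
v=-3: <5, acc = 3+(-3) = 0; b=4
v=12: not <5, acc = 0-12 = -12; b=16
v=-3: <5, acc = (-12)+(-3) = -15; b=17
v=3: <5, acc = (-15)+3 = -12; b=18
acc*b = (-12)*18 = -216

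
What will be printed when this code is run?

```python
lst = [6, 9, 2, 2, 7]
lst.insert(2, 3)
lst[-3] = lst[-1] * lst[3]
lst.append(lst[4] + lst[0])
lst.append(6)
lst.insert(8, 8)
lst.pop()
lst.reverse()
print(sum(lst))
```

insert 3 at 2 → [6, 9, 3, 2, 2, 7]
lst[-3] = lst[-1]*lst[3] = 7*2 = 14 → [6, 9, 3, 14, 2, 7]
append lst[4]+lst[0] = 2+6 = 8 → [6, 9, 3, 14, 2, 7, 8]
append 6 → [6, 9, 3, 14, 2, 7, 8, 6]
insert 8 at 8 → [6, 9, 3, 14, 2, 7, 8, 6, 8]
pop() removes 8 → [6, 9, 3, 14, 2, 7, 8, 6]
reverse → [6, 8, 7, 2, 14, 3, 9, 6]
sum = 55

55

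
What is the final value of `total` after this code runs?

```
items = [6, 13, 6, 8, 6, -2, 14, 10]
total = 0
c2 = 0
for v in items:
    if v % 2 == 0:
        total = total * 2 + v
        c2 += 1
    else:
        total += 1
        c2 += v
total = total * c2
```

16920

v=6: even, total = 0*2+6 = 6; c2=1
v=13: not even, total = 6+1 = 7; c2=14
v=6: even, total = 7*2+6 = 20; c2=15
v=8: even, total = 20*2+8 = 48; c2=16
v=6: even, total = 48*2+6 = 102; c2=17
v=-2: even, total = 102*2+(-2) = 202; c2=18
v=14: even, total = 202*2+14 = 418; c2=19
v=10: even, total = 418*2+10 = 846; c2=20
total*c2 = 846*20 = 16920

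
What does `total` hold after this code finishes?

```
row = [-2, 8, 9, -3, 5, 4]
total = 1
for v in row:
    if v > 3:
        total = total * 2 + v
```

v=-2: not >3
v=8: >3, total = 1*2+8 = 10
v=9: >3, total = 10*2+9 = 29
v=-3: not >3
v=5: >3, total = 29*2+5 = 63
v=4: >3, total = 63*2+4 = 130

130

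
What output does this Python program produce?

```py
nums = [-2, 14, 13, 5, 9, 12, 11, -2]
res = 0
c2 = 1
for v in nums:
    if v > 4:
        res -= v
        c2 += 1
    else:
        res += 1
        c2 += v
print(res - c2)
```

v=-2: not >4, res = 0+1 = 1; c2=-1
v=14: >4, res = 1-14 = -13; c2=0
v=13: >4, res = (-13)-13 = -26; c2=1
v=5: >4, res = (-26)-5 = -31; c2=2
v=9: >4, res = (-31)-9 = -40; c2=3
v=12: >4, res = (-40)-12 = -52; c2=4
v=11: >4, res = (-52)-11 = -63; c2=5
v=-2: not >4, res = (-63)+1 = -62; c2=3
res-c2 = (-62)-3 = -65

-65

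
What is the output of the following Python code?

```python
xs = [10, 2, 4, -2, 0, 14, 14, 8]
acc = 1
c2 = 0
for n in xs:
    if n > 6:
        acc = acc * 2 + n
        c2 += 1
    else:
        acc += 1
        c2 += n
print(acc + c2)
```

n=10: >6, acc = 1*2+10 = 12; c2=1
n=2: not >6, acc = 12+1 = 13; c2=3
n=4: not >6, acc = 13+1 = 14; c2=7
n=-2: not >6, acc = 14+1 = 15; c2=5
n=0: not >6, acc = 15+1 = 16; c2=5
n=14: >6, acc = 16*2+14 = 46; c2=6
n=14: >6, acc = 46*2+14 = 106; c2=7
n=8: >6, acc = 106*2+8 = 220; c2=8
acc+c2 = 220+8 = 228

228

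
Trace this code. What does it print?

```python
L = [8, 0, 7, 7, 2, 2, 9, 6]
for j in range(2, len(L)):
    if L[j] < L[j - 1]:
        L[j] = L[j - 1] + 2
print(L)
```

[8, 0, 7, 7, 9, 11, 13, 15]

j=2: 7>=0, unchanged → [8, 0, 7, 7, 2, 2, 9, 6]
j=3: 7>=7, unchanged → [8, 0, 7, 7, 2, 2, 9, 6]
j=4: 2<7, L[4] = 7+2 = 9 → [8, 0, 7, 7, 9, 2, 9, 6]
j=5: 2<9, L[5] = 9+2 = 11 → [8, 0, 7, 7, 9, 11, 9, 6]
j=6: 9<11, L[6] = 11+2 = 13 → [8, 0, 7, 7, 9, 11, 13, 6]
j=7: 6<13, L[7] = 13+2 = 15 → [8, 0, 7, 7, 9, 11, 13, 15]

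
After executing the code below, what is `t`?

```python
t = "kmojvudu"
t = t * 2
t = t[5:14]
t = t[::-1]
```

repeat ×2 → 'kmojvudukmojvudu'
slice [5:14] → 'udukmojvu'
reverse → 'uvjomkudu'

'uvjomkudu'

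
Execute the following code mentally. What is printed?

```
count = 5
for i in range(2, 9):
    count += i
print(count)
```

40

i=2: count = 5+2 = 7
i=3: count = 7+3 = 10
i=4: count = 10+4 = 14
i=5: count = 14+5 = 19
i=6: count = 19+6 = 25
i=7: count = 25+7 = 32
i=8: count = 32+8 = 40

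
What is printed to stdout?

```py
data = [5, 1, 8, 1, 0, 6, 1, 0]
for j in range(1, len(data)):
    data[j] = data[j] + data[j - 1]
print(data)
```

j=1: data[1] = 1+5 = 6 → [5, 6, 8, 1, 0, 6, 1, 0]
j=2: data[2] = 8+6 = 14 → [5, 6, 14, 1, 0, 6, 1, 0]
j=3: data[3] = 1+14 = 15 → [5, 6, 14, 15, 0, 6, 1, 0]
j=4: data[4] = 0+15 = 15 → [5, 6, 14, 15, 15, 6, 1, 0]
j=5: data[5] = 6+15 = 21 → [5, 6, 14, 15, 15, 21, 1, 0]
j=6: data[6] = 1+21 = 22 → [5, 6, 14, 15, 15, 21, 22, 0]
j=7: data[7] = 0+22 = 22 → [5, 6, 14, 15, 15, 21, 22, 22]

[5, 6, 14, 15, 15, 21, 22, 22]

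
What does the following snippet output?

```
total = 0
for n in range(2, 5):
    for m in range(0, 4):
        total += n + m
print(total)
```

n=2,m=0: total = 0+2 = 2
n=2,m=1: total = 2+3 = 5
n=2,m=2: total = 5+4 = 9
n=2,m=3: total = 9+5 = 14
n=3,m=0: total = 14+3 = 17
n=3,m=1: total = 17+4 = 21
n=3,m=2: total = 21+5 = 26
n=3,m=3: total = 26+6 = 32
n=4,m=0: total = 32+4 = 36
n=4,m=1: total = 36+5 = 41
n=4,m=2: total = 41+6 = 47
n=4,m=3: total = 47+7 = 54

54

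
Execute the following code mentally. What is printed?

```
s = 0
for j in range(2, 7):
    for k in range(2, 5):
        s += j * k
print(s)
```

j=2,k=2: s = 0+4 = 4
j=2,k=3: s = 4+6 = 10
j=2,k=4: s = 10+8 = 18
j=3,k=2: s = 18+6 = 24
j=3,k=3: s = 24+9 = 33
j=3,k=4: s = 33+12 = 45
j=4,k=2: s = 45+8 = 53
j=4,k=3: s = 53+12 = 65
j=4,k=4: s = 65+16 = 81
j=5,k=2: s = 81+10 = 91
j=5,k=3: s = 91+15 = 106
j=5,k=4: s = 106+20 = 126
j=6,k=2: s = 126+12 = 138
j=6,k=3: s = 138+18 = 156
j=6,k=4: s = 156+24 = 180

180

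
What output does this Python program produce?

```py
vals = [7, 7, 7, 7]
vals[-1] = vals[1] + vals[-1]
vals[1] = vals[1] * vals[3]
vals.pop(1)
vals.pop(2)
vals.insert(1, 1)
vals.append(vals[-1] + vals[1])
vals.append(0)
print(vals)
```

[7, 1, 7, 8, 0]

vals[-1] = vals[1]+vals[-1] = 7+7 = 14 → [7, 7, 7, 14]
vals[1] = vals[1]*vals[3] = 7*14 = 98 → [7, 98, 7, 14]
pop(1) removes 98 → [7, 7, 14]
pop(2) removes 14 → [7, 7]
insert 1 at 1 → [7, 1, 7]
append vals[-1]+vals[1] = 7+1 = 8 → [7, 1, 7, 8]
append 0 → [7, 1, 7, 8, 0]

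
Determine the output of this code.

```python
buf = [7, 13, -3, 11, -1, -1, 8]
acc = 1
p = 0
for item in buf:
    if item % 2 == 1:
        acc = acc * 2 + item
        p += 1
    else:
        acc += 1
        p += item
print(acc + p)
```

528

item=7: odd, acc = 1*2+7 = 9; p=1
item=13: odd, acc = 9*2+13 = 31; p=2
item=-3: odd, acc = 31*2+(-3) = 59; p=3
item=11: odd, acc = 59*2+11 = 129; p=4
item=-1: odd, acc = 129*2+(-1) = 257; p=5
item=-1: odd, acc = 257*2+(-1) = 513; p=6
item=8: not odd, acc = 513+1 = 514; p=14
acc+p = 514+14 = 528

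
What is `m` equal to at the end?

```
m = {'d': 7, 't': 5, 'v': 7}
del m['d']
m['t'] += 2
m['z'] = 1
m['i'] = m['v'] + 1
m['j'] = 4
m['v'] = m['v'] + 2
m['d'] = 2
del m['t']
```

{'v': 9, 'z': 1, 'i': 8, 'j': 4, 'd': 2}

del 'd' → {'t': 5, 'v': 7}
m['t'] = 5+2 = 7 → {'t': 7, 'v': 7}
m['z'] = 1 → {'t': 7, 'v': 7, 'z': 1}
m['i'] = m['v']+1 = 8 → {'t': 7, 'v': 7, 'z': 1, 'i': 8}
m['j'] = 4 → {'t': 7, 'v': 7, 'z': 1, 'i': 8, 'j': 4}
m['v'] = m['v']+2 = 9 → {'t': 7, 'v': 9, 'z': 1, 'i': 8, 'j': 4}
m['d'] = 2 → {'t': 7, 'v': 9, 'z': 1, 'i': 8, 'j': 4, 'd': 2}
del 't' → {'v': 9, 'z': 1, 'i': 8, 'j': 4, 'd': 2}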